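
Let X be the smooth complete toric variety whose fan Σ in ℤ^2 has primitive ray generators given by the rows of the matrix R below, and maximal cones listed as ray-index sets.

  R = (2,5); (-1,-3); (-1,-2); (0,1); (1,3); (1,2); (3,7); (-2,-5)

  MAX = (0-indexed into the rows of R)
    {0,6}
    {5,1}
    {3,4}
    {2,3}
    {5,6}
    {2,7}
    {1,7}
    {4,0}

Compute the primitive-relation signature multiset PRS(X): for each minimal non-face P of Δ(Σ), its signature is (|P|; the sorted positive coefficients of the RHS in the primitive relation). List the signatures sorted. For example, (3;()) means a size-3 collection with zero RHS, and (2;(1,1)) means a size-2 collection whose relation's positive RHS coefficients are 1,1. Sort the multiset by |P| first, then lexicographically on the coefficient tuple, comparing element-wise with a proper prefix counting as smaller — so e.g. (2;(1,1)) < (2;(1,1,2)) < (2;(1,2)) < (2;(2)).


|primitive collections| = 20. Relations:

  {0,7}:  v_{0} + v_{7} = 0  so sig = (2;())
  {1,4}:  v_{1} + v_{4} = 0  so sig = (2;())
  {2,5}:  v_{2} + v_{5} = 0  so sig = (2;())
  {0,1}:  v_{0} + v_{1} = v_{5}  so sig = (2;(1))
  {0,2}:  v_{0} + v_{2} = v_{4}  so sig = (2;(1))
  {0,5}:  v_{0} + v_{5} = v_{6}  so sig = (2;(1))
  {1,2}:  v_{1} + v_{2} = v_{7}  so sig = (2;(1))
  {1,3}:  v_{1} + v_{3} = v_{2}  so sig = (2;(1))
  {2,4}:  v_{2} + v_{4} = v_{3}  so sig = (2;(1))
  {2,6}:  v_{2} + v_{6} = v_{0}  so sig = (2;(1))
  {3,5}:  v_{3} + v_{5} = v_{4}  so sig = (2;(1))
  {4,5}:  v_{4} + v_{5} = v_{0}  so sig = (2;(1))
  {4,7}:  v_{4} + v_{7} = v_{2}  so sig = (2;(1))
  {5,7}:  v_{5} + v_{7} = v_{1}  so sig = (2;(1))
  {6,7}:  v_{6} + v_{7} = v_{5}  so sig = (2;(1))
  {3,6}:  v_{3} + v_{6} = v_{0} + v_{4}  so sig = (2;(1,1))
  {0,3}:  v_{0} + v_{3} = 2·v_{4}  so sig = (2;(2))
  {1,6}:  v_{1} + v_{6} = 2·v_{5}  so sig = (2;(2))
  {3,7}:  v_{3} + v_{7} = 2·v_{2}  so sig = (2;(2))
  {4,6}:  v_{4} + v_{6} = 2·v_{0}  so sig = (2;(2))

Hence PRS(X_Σ) =
{ (2;()) ×3,  (2;(1)) ×12,  (2;(1,1)),  (2;(2)) ×4 }


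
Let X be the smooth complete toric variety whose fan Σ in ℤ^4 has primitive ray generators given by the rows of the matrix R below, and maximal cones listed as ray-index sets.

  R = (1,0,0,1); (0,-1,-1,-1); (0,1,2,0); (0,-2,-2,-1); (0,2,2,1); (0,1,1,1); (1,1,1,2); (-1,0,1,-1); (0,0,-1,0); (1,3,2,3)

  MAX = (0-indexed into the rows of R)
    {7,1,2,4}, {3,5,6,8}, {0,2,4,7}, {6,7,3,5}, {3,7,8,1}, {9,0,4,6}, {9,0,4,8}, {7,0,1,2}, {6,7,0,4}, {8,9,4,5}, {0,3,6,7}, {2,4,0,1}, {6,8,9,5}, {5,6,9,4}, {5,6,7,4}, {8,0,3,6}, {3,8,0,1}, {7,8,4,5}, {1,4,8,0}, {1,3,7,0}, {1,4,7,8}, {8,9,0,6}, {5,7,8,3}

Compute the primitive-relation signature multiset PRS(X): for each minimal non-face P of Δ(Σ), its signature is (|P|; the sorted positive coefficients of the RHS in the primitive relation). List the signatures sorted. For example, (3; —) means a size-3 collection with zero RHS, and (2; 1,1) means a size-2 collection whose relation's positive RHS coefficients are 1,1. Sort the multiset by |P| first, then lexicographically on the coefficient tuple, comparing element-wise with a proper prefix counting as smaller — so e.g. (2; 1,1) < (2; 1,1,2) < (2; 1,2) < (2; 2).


16 collections generate NE(X_Σ); each relation:

  P={1,5}:  v_{1} + v_{5} = 0  ⇒ sig = (2; —)
  P={3,4}:  v_{3} + v_{4} = 0  ⇒ sig = (2; —)
  P={0,5}:  v_{0} + v_{5} = v_{6}  ⇒ sig = (2; 1)
  P={1,6}:  v_{1} + v_{6} = v_{0}  ⇒ sig = (2; 1)
  P={2,8}:  v_{2} + v_{8} = v_{1} + v_{4}  ⇒ sig = (2; 1,1)
  P={3,9}:  v_{3} + v_{9} = v_{6} + v_{8}  ⇒ sig = (2; 1,1)
  P={7,9}:  v_{7} + v_{9} = v_{4} + v_{5}  ⇒ sig = (2; 1,1)
  P={1,9}:  v_{1} + v_{9} = v_{0} + v_{4} + v_{8}  ⇒ sig = (2; 1,1,1)
  P={2,3}:  v_{2} + v_{3} = v_{0} + v_{1} + v_{7}  ⇒ sig = (2; 1,1,1)
  P={2,5}:  v_{2} + v_{5} = v_{0} + v_{4} + v_{7}  ⇒ sig = (2; 1,1,1)
  P={2,6}:  v_{2} + v_{6} = 2·v_{0} + v_{4} + v_{7}  ⇒ sig = (2; 1,1,2)
  P={2,9}:  v_{2} + v_{9} = v_{0} + 2·v_{4}  ⇒ sig = (2; 1,2)
  P={0,7,8}:  v_{0} + v_{7} + v_{8} = 0  ⇒ sig = (3; —)
  P={4,6,8}:  v_{4} + v_{6} + v_{8} = v_{9}  ⇒ sig = (3; 1)
  P={6,7,8}:  v_{6} + v_{7} + v_{8} = v_{5}  ⇒ sig = (3; 1)
  P={0,1,4,7}:  v_{0} + v_{1} + v_{4} + v_{7} = v_{2}  ⇒ sig = (4; 1)

Sorted signature multiset PRS(X):
    |P|=2: 12 collections, coeffs (), (), (1), (1), (1,1), (1,1), (1,1), (1,1,1), (1,1,1), (1,1,1), (1,1,2), (1,2)
    |P|=3: 3 collections, coeffs (), (1), (1)
    |P|=4: 1 collection, coeffs (1)


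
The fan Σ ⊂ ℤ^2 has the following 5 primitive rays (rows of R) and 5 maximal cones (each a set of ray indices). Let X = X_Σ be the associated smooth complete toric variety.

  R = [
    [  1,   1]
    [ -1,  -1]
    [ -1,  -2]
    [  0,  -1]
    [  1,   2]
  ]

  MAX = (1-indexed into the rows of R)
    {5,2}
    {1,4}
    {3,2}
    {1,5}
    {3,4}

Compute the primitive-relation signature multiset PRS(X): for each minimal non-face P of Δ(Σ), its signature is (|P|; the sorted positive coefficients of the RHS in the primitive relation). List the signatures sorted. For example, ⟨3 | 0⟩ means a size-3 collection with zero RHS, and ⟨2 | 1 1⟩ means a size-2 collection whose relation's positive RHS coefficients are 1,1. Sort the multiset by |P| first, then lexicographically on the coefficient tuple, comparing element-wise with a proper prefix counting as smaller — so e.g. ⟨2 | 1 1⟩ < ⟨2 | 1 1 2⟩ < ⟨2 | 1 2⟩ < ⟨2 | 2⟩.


5 minimal non-faces of Δ(Σ) (on 5 rays):

  • {1,2}:  v_{1} + v_{2} = 0 ; sig = ⟨2 | 0⟩
  • {3,5}:  v_{3} + v_{5} = 0 ; sig = ⟨2 | 0⟩
  • {1,3}:  v_{1} + v_{3} = v_{4} ; sig = ⟨2 | 1⟩
  • {2,4}:  v_{2} + v_{4} = v_{3} ; sig = ⟨2 | 1⟩
  • {4,5}:  v_{4} + v_{5} = v_{1} ; sig = ⟨2 | 1⟩

Hence PRS(X_Σ) =
[⟨2 | 0⟩, ⟨2 | 0⟩, ⟨2 | 1⟩, ⟨2 | 1⟩, ⟨2 | 1⟩]


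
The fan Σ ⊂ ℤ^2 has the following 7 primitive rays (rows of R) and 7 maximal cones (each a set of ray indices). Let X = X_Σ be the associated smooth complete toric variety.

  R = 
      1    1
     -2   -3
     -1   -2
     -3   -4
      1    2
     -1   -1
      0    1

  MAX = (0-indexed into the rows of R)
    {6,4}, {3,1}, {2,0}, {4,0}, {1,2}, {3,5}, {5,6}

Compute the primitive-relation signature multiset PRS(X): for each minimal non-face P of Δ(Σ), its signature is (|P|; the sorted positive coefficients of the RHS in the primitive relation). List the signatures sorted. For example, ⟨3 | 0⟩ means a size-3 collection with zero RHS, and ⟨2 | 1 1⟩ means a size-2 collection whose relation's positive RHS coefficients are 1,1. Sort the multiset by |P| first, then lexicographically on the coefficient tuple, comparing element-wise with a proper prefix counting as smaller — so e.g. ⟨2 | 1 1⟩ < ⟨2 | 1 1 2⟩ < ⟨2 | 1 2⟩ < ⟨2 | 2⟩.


Primitive collections (14):

  {0,5}:  v_{0} + v_{5} = 0  so sig = ⟨2 | 0⟩
  {2,4}:  v_{2} + v_{4} = 0  so sig = ⟨2 | 0⟩
  {0,1}:  v_{0} + v_{1} = v_{2}  so sig = ⟨2 | 1⟩
  {0,3}:  v_{0} + v_{3} = v_{1}  so sig = ⟨2 | 1⟩
  {0,6}:  v_{0} + v_{6} = v_{4}  so sig = ⟨2 | 1⟩
  {1,4}:  v_{1} + v_{4} = v_{5}  so sig = ⟨2 | 1⟩
  {1,5}:  v_{1} + v_{5} = v_{3}  so sig = ⟨2 | 1⟩
  {2,5}:  v_{2} + v_{5} = v_{1}  so sig = ⟨2 | 1⟩
  {2,6}:  v_{2} + v_{6} = v_{5}  so sig = ⟨2 | 1⟩
  {4,5}:  v_{4} + v_{5} = v_{6}  so sig = ⟨2 | 1⟩
  {1,6}:  v_{1} + v_{6} = 2·v_{5}  so sig = ⟨2 | 2⟩
  {2,3}:  v_{2} + v_{3} = 2·v_{1}  so sig = ⟨2 | 2⟩
  {3,4}:  v_{3} + v_{4} = 2·v_{5}  so sig = ⟨2 | 2⟩
  {3,6}:  v_{3} + v_{6} = 3·v_{5}  so sig = ⟨2 | 3⟩

Sorted signature multiset PRS(X):
    |P|=2: 14 collections, coeffs (), (), (1), (1), (1), (1), (1), (1), (1), (1), (2), (2), (2), (3)


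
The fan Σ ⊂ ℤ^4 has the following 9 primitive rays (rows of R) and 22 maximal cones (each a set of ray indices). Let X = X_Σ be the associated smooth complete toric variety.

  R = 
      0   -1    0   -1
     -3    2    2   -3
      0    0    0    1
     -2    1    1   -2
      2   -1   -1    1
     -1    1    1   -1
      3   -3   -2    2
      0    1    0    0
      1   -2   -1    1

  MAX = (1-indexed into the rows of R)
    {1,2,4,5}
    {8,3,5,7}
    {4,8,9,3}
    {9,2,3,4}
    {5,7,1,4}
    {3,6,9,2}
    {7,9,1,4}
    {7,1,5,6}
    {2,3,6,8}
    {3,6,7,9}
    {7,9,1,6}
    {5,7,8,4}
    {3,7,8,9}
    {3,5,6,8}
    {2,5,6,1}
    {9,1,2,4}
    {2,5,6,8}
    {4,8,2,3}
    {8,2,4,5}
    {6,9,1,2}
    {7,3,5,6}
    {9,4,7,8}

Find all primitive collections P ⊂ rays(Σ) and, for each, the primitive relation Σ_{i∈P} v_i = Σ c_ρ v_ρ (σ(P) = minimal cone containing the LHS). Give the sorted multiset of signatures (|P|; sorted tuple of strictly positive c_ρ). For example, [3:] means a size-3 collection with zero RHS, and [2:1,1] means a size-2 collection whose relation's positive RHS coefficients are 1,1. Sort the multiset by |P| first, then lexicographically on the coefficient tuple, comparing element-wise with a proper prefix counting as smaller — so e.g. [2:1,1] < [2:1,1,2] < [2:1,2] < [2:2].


Primitive collections (11):

  {2,7}:  v_{2} + v_{7} = v_{1}  ⟹  sig = [2:1]
  {4,6}:  v_{4} + v_{6} = v_{2}  ⟹  sig = [2:1]
  {5,9}:  v_{5} + v_{9} = v_{7}  ⟹  sig = [2:1]
  {1,3}:  v_{1} + v_{3} = v_{6} + v_{9}  ⟹  sig = [2:1,1]
  {1,8}:  v_{1} + v_{8} = v_{4} + v_{5}  ⟹  sig = [2:1,1]
  {3,4,5}:  v_{3} + v_{4} + v_{5} = 0  ⟹  sig = [3:]
  {6,8,9}:  v_{6} + v_{8} + v_{9} = 0  ⟹  sig = [3:]
  {2,3,5}:  v_{2} + v_{3} + v_{5} = v_{6}  ⟹  sig = [3:1]
  {2,8,9}:  v_{2} + v_{8} + v_{9} = v_{4}  ⟹  sig = [3:1]
  {3,4,7}:  v_{3} + v_{4} + v_{7} = v_{9}  ⟹  sig = [3:1]
  {6,7,8}:  v_{6} + v_{7} + v_{8} = v_{5}  ⟹  sig = [3:1]

Hence PRS(X_Σ) =
[[2:1], [2:1], [2:1], [2:1,1], [2:1,1], [3:], [3:], [3:1], [3:1], [3:1], [3:1]]


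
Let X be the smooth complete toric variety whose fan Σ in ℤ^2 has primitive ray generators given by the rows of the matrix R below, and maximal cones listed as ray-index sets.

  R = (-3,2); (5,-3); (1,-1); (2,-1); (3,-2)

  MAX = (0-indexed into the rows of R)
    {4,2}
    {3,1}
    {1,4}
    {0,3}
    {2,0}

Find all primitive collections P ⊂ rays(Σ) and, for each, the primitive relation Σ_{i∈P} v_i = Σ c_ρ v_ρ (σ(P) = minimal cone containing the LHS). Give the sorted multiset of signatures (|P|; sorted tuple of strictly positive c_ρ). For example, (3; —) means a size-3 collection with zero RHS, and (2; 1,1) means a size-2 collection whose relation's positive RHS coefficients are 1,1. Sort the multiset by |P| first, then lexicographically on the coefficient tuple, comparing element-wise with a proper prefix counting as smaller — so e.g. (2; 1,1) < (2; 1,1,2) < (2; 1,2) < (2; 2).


Minimal non-faces — 5 found among 5 rays, 5 max cones:

  P={0,4}:  v_{0} + v_{4} = 0  ⟹  sig = (2; —)
  P={0,1}:  v_{0} + v_{1} = v_{3}  ⟹  sig = (2; 1)
  P={2,3}:  v_{2} + v_{3} = v_{4}  ⟹  sig = (2; 1)
  P={3,4}:  v_{3} + v_{4} = v_{1}  ⟹  sig = (2; 1)
  P={1,2}:  v_{1} + v_{2} = 2·v_{4}  ⟹  sig = (2; 2)

Hence PRS(X_Σ) =
[(2; —), (2; 1), (2; 1), (2; 1), (2; 2)]


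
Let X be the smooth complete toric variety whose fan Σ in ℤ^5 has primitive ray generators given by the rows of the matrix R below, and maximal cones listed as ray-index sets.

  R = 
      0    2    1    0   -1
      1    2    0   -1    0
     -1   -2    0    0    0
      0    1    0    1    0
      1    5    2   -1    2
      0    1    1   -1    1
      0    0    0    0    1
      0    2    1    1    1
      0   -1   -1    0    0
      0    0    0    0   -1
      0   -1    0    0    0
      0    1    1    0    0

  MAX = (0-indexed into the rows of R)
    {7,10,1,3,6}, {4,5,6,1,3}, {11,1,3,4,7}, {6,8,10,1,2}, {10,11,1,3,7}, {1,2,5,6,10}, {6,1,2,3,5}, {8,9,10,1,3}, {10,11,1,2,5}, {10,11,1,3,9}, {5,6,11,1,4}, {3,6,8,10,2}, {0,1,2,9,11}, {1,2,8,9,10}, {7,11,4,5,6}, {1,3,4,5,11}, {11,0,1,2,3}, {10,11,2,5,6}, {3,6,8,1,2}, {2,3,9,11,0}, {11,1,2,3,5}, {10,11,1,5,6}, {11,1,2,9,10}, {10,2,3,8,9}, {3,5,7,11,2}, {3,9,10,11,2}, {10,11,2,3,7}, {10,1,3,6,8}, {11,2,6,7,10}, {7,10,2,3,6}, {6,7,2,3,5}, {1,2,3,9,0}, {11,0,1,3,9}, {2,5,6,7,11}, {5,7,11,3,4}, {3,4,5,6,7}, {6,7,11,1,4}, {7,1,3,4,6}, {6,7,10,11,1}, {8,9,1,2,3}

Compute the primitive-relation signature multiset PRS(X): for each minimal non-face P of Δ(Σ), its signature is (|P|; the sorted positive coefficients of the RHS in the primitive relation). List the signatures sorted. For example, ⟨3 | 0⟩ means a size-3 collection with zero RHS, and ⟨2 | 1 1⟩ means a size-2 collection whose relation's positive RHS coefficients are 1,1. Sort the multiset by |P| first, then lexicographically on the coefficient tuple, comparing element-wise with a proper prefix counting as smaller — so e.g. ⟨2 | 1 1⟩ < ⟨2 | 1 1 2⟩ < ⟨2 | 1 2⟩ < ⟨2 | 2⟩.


|primitive collections| = 24. Relations:

  P={6,9}:  v_{6} + v_{9} = 0  so sig = ⟨2 | 0⟩
  P={8,11}:  v_{8} + v_{11} = 0  so sig = ⟨2 | 0⟩
  P={0,10}:  v_{0} + v_{10} = v_{9} + v_{11}  so sig = ⟨2 | 1 1⟩
  P={7,8}:  v_{7} + v_{8} = v_{3} + v_{6}  so sig = ⟨2 | 1 1⟩
  P={7,9}:  v_{7} + v_{9} = v_{3} + v_{11}  so sig = ⟨2 | 1 1⟩
  P={5,8}:  v_{5} + v_{8} = v_{1} + v_{2} + v_{6}  so sig = ⟨2 | 1 1 1⟩
  P={5,9}:  v_{5} + v_{9} = v_{1} + v_{2} + v_{11}  so sig = ⟨2 | 1 1 1⟩
  P={0,6}:  v_{0} + v_{6} = v_{1} + v_{2} + v_{3} + v_{11}  so sig = ⟨2 | 1 1 1 1⟩
  P={0,8}:  v_{0} + v_{8} = v_{1} + v_{2} + v_{3} + v_{9}  so sig = ⟨2 | 1 1 1 1⟩
  P={4,8}:  v_{4} + v_{8} = v_{1} + v_{3} + v_{5} + v_{6}  so sig = ⟨2 | 1 1 1 1⟩
  P={4,9}:  v_{4} + v_{9} = v_{1} + v_{3} + v_{5} + v_{11}  so sig = ⟨2 | 1 1 1 1⟩
  P={0,7}:  v_{0} + v_{7} = v_{1} + v_{2} + 2·v_{3} + 2·v_{11}  so sig = ⟨2 | 1 1 2 2⟩
  P={0,4}:  v_{0} + v_{4} = 2·v_{1} + v_{2} + 2·v_{3} + v_{5} + 2·v_{11}  so sig = ⟨2 | 1 1 2 2 2⟩
  P={2,4}:  v_{2} + v_{4} = v_{3} + 2·v_{5}  so sig = ⟨2 | 1 2⟩
  P={4,10}:  v_{4} + v_{10} = v_{1} + 2·v_{6} + 2·v_{11}  so sig = ⟨2 | 1 2 2⟩
  P={0,5}:  v_{0} + v_{5} = 2·v_{1} + 2·v_{2} + v_{3} + 2·v_{11}  so sig = ⟨2 | 1 2 2 2⟩
  P={1,5,7}:  v_{1} + v_{5} + v_{7} = v_{4}  so sig = ⟨3 | 1⟩
  P={3,6,11}:  v_{3} + v_{6} + v_{11} = v_{7}  so sig = ⟨3 | 1⟩
  P={1,2,7}:  v_{1} + v_{2} + v_{7} = v_{3} + v_{5}  so sig = ⟨3 | 1 1⟩
  P={3,5,10}:  v_{3} + v_{5} + v_{10} = v_{6} + v_{11}  so sig = ⟨3 | 1 1⟩
  P={5,7,10}:  v_{5} + v_{7} + v_{10} = 2·v_{6} + 2·v_{11}  so sig = ⟨3 | 2 2⟩
  P={1,2,3,10}:  v_{1} + v_{2} + v_{3} + v_{10} = 0  so sig = ⟨4 | 0⟩
  P={1,2,6,11}:  v_{1} + v_{2} + v_{6} + v_{11} = v_{5}  so sig = ⟨4 | 1⟩
  P={1,2,3,9,11}:  v_{1} + v_{2} + v_{3} + v_{9} + v_{11} = v_{0}  so sig = ⟨5 | 1⟩

Sorted signature multiset PRS(X):
    ⟨2 | 0⟩
    ⟨2 | 0⟩
    ⟨2 | 1 1⟩
    ⟨2 | 1 1⟩
    ⟨2 | 1 1⟩
    ⟨2 | 1 1 1⟩
    ⟨2 | 1 1 1⟩
    ⟨2 | 1 1 1 1⟩
    ⟨2 | 1 1 1 1⟩
    ⟨2 | 1 1 1 1⟩
    ⟨2 | 1 1 1 1⟩
    ⟨2 | 1 1 2 2⟩
    ⟨2 | 1 1 2 2 2⟩
    ⟨2 | 1 2⟩
    ⟨2 | 1 2 2⟩
    ⟨2 | 1 2 2 2⟩
    ⟨3 | 1⟩
    ⟨3 | 1⟩
    ⟨3 | 1 1⟩
    ⟨3 | 1 1⟩
    ⟨3 | 2 2⟩
    ⟨4 | 0⟩
    ⟨4 | 1⟩
    ⟨5 | 1⟩


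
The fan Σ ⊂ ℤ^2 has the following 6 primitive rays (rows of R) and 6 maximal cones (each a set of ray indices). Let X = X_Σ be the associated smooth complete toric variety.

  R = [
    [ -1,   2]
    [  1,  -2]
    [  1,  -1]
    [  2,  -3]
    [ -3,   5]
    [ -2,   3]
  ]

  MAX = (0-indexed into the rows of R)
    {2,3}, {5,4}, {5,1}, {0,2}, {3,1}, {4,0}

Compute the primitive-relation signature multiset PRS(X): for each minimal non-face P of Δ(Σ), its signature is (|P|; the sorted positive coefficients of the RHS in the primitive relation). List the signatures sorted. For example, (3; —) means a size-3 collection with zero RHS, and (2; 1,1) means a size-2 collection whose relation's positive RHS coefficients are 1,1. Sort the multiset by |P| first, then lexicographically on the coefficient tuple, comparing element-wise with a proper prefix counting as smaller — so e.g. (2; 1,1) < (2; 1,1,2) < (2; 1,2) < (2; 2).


Σ has 9 primitive collections:

  • {0,1}:  v_{0} + v_{1} = 0  so sig = (2; —)
  • {3,5}:  v_{3} + v_{5} = 0  so sig = (2; —)
  • {0,3}:  v_{0} + v_{3} = v_{2}  so sig = (2; 1)
  • {0,5}:  v_{0} + v_{5} = v_{4}  so sig = (2; 1)
  • {1,2}:  v_{1} + v_{2} = v_{3}  so sig = (2; 1)
  • {1,4}:  v_{1} + v_{4} = v_{5}  so sig = (2; 1)
  • {2,5}:  v_{2} + v_{5} = v_{0}  so sig = (2; 1)
  • {3,4}:  v_{3} + v_{4} = v_{0}  so sig = (2; 1)
  • {2,4}:  v_{2} + v_{4} = 2·v_{0}  so sig = (2; 2)

so the primitive-relation signature multiset is
    |P|=2: 9 collections, coeffs (), (), (1), (1), (1), (1), (1), (1), (2)


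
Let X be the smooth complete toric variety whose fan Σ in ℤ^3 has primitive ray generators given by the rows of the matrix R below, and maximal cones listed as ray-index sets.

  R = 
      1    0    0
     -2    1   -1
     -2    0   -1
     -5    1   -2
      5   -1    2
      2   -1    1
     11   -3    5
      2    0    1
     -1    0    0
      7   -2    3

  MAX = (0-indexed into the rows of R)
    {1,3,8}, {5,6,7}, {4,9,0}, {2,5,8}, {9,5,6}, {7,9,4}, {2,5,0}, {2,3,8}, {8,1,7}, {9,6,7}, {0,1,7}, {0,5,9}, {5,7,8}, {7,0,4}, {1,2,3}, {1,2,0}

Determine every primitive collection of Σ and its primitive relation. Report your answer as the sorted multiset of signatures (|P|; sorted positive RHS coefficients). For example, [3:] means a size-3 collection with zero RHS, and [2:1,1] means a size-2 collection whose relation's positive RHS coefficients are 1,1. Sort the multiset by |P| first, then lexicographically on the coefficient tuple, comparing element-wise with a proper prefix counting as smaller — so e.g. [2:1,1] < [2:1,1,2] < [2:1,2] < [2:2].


Minimal non-faces — 25 found among 10 rays, 16 max cones:

  P={0,8}:  v_{0} + v_{8} = 0 ; sig = [2:]
  P={1,5}:  v_{1} + v_{5} = 0 ; sig = [2:]
  P={2,7}:  v_{2} + v_{7} = 0 ; sig = [2:]
  P={3,4}:  v_{3} + v_{4} = 0 ; sig = [2:]
  P={1,9}:  v_{1} + v_{9} = v_{4} ; sig = [2:1]
  P={3,9}:  v_{3} + v_{9} = v_{5} ; sig = [2:1]
  P={4,5}:  v_{4} + v_{5} = v_{9} ; sig = [2:1]
  P={0,3}:  v_{0} + v_{3} = v_{1} + v_{2} ; sig = [2:1,1]
  P={0,6}:  v_{0} + v_{6} = v_{4} + v_{9} ; sig = [2:1,1]
  P={1,4}:  v_{1} + v_{4} = v_{0} + v_{7} ; sig = [2:1,1]
  P={1,6}:  v_{1} + v_{6} = v_{7} + v_{9} ; sig = [2:1,1]
  P={2,4}:  v_{2} + v_{4} = v_{0} + v_{5} ; sig = [2:1,1]
  P={2,6}:  v_{2} + v_{6} = v_{5} + v_{9} ; sig = [2:1,1]
  P={3,5}:  v_{3} + v_{5} = v_{2} + v_{8} ; sig = [2:1,1]
  P={3,7}:  v_{3} + v_{7} = v_{1} + v_{8} ; sig = [2:1,1]
  P={4,8}:  v_{4} + v_{8} = v_{5} + v_{7} ; sig = [2:1,1]
  P={2,9}:  v_{2} + v_{9} = v_{0} + 2·v_{5} ; sig = [2:1,2]
  P={3,6}:  v_{3} + v_{6} = 2·v_{5} + v_{7} ; sig = [2:1,2]
  P={4,6}:  v_{4} + v_{6} = v_{7} + 2·v_{9} ; sig = [2:1,2]
  P={8,9}:  v_{8} + v_{9} = 2·v_{5} + v_{7} ; sig = [2:1,2]
  P={6,8}:  v_{6} + v_{8} = 3·v_{5} + 2·v_{7} ; sig = [2:2,3]
  P={0,5,7}:  v_{0} + v_{5} + v_{7} = v_{4} ; sig = [3:1]
  P={1,2,8}:  v_{1} + v_{2} + v_{8} = v_{3} ; sig = [3:1]
  P={5,7,9}:  v_{5} + v_{7} + v_{9} = v_{6} ; sig = [3:1]
  P={0,7,9}:  v_{0} + v_{7} + v_{9} = 2·v_{4} ; sig = [3:2]

Hence PRS(X_Σ) =
{ [2:] ×4,  [2:1] ×3,  [2:1,1] ×9,  [2:1,2] ×4,  [2:2,3],  [3:1] ×3,  [3:2] }


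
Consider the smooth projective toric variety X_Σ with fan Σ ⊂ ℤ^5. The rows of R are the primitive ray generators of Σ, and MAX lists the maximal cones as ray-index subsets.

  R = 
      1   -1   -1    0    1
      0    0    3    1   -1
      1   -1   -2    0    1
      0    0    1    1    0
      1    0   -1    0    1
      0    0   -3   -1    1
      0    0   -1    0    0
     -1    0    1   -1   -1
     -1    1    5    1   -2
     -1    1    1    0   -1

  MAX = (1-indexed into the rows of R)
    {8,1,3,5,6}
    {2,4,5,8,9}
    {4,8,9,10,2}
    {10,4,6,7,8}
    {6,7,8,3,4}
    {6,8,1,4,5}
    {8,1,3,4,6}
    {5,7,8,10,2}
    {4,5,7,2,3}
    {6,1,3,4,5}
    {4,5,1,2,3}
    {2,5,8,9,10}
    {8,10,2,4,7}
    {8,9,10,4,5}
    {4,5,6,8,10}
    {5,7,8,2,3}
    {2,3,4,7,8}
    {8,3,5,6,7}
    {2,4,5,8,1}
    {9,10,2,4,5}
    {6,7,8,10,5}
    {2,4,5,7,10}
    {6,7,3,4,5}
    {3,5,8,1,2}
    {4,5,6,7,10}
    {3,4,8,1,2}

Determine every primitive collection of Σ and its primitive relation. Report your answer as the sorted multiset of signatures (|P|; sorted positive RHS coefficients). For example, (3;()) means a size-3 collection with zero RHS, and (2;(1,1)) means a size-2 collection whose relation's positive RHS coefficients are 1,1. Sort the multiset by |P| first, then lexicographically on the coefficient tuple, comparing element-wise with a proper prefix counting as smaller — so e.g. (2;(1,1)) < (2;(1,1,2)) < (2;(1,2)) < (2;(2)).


11 minimal non-faces of Δ(Σ) (on 10 rays):

  • {1,10}:  v_{1} + v_{10} = 0  →  sig = (2;())
  • {2,6}:  v_{2} + v_{6} = 0  →  sig = (2;())
  • {1,7}:  v_{1} + v_{7} = v_{3}  →  sig = (2;(1))
  • {3,9}:  v_{3} + v_{9} = v_{2}  →  sig = (2;(1))
  • {3,10}:  v_{3} + v_{10} = v_{7}  →  sig = (2;(1))
  • {7,9}:  v_{7} + v_{9} = v_{2} + v_{10}  →  sig = (2;(1,1))
  • {1,9}:  v_{1} + v_{9} = v_{2} + v_{4} + v_{5} + v_{8}  →  sig = (2;(1,1,1,1))
  • {6,9}:  v_{6} + v_{9} = v_{4} + v_{5} + v_{8} + v_{10}  →  sig = (2;(1,1,1,1))
  • {4,5,7,8}:  v_{4} + v_{5} + v_{7} + v_{8} = 0  →  sig = (4;())
  • {3,4,5,8}:  v_{3} + v_{4} + v_{5} + v_{8} = v_{1}  →  sig = (4;(1))
  • {2,4,5,8,10}:  v_{2} + v_{4} + v_{5} + v_{8} + v_{10} = v_{9}  →  sig = (5;(1))

Hence PRS(X_Σ) =
{ (2;()) ×2,  (2;(1)) ×3,  (2;(1,1)),  (2;(1,1,1,1)) ×2,  (4;()),  (4;(1)),  (5;(1)) }


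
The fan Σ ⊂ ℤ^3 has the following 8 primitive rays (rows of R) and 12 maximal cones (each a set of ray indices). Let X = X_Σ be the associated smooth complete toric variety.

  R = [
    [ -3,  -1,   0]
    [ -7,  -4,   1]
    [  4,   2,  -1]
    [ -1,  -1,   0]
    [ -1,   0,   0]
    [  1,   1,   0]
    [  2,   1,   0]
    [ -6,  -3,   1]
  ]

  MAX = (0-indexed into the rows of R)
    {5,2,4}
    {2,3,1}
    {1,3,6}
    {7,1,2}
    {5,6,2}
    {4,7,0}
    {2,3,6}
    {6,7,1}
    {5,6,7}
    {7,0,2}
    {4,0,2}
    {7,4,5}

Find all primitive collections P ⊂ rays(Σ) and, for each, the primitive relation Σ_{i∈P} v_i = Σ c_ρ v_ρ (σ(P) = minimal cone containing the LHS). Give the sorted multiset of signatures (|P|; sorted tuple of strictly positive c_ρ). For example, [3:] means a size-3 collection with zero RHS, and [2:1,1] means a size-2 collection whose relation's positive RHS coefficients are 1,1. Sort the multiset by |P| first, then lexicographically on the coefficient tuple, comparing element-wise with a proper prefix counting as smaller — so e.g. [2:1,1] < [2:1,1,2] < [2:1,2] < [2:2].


Σ has 14 primitive collections:

  P={3,5}:  v_{3} + v_{5} = 0  ⇒ sig = [2:]
  P={0,6}:  v_{0} + v_{6} = v_{4}  ⇒ sig = [2:1]
  P={1,5}:  v_{1} + v_{5} = v_{7}  ⇒ sig = [2:1]
  P={3,7}:  v_{3} + v_{7} = v_{1}  ⇒ sig = [2:1]
  P={4,6}:  v_{4} + v_{6} = v_{5}  ⇒ sig = [2:1]
  P={3,4}:  v_{3} + v_{4} = v_{2} + v_{7}  ⇒ sig = [2:1,1]
  P={1,4}:  v_{1} + v_{4} = v_{2} + 2·v_{7}  ⇒ sig = [2:1,2]
  P={0,5}:  v_{0} + v_{5} = 2·v_{4}  ⇒ sig = [2:2]
  P={0,3}:  v_{0} + v_{3} = 2·v_{2} + 2·v_{7}  ⇒ sig = [2:2,2]
  P={0,1}:  v_{0} + v_{1} = 2·v_{2} + 3·v_{7}  ⇒ sig = [2:2,3]
  P={2,6,7}:  v_{2} + v_{6} + v_{7} = 0  ⇒ sig = [3:]
  P={1,2,6}:  v_{1} + v_{2} + v_{6} = v_{3}  ⇒ sig = [3:1]
  P={2,4,7}:  v_{2} + v_{4} + v_{7} = v_{0}  ⇒ sig = [3:1]
  P={2,5,7}:  v_{2} + v_{5} + v_{7} = v_{4}  ⇒ sig = [3:1]

Sorted signature multiset PRS(X):
    [2:]
    [2:1]
    [2:1]
    [2:1]
    [2:1]
    [2:1,1]
    [2:1,2]
    [2:2]
    [2:2,2]
    [2:2,3]
    [3:]
    [3:1]
    [3:1]
    [3:1]


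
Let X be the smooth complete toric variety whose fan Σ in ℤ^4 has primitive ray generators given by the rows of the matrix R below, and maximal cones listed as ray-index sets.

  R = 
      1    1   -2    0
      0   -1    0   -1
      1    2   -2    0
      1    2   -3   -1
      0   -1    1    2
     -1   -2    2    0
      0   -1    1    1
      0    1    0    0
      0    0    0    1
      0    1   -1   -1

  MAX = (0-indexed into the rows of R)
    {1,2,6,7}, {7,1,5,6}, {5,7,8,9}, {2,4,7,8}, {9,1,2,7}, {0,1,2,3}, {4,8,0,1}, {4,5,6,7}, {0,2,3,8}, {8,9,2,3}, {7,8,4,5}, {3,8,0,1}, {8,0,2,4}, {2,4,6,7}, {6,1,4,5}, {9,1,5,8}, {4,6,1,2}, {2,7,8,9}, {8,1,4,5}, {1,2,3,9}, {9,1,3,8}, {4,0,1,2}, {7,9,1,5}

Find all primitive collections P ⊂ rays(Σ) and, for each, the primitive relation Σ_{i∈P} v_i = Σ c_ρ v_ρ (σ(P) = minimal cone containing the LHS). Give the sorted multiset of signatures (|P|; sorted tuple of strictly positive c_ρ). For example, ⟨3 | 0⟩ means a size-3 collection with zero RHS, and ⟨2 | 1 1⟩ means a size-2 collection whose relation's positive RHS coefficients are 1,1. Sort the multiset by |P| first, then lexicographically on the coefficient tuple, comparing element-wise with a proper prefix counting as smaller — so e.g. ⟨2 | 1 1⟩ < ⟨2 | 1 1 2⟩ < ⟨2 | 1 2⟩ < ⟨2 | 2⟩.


Δ(Σ) — 10 vertices, 15 min non-faces:

  • {2,5}:  v_{2} + v_{5} = 0 — sig = ⟨2 | 0⟩
  • {6,9}:  v_{6} + v_{9} = 0 — sig = ⟨2 | 0⟩
  • {0,7}:  v_{0} + v_{7} = v_{2} — sig = ⟨2 | 1⟩
  • {0,9}:  v_{0} + v_{9} = v_{3} — sig = ⟨2 | 1⟩
  • {3,6}:  v_{3} + v_{6} = v_{0} — sig = ⟨2 | 1⟩
  • {4,9}:  v_{4} + v_{9} = v_{8} — sig = ⟨2 | 1⟩
  • {6,8}:  v_{6} + v_{8} = v_{4} — sig = ⟨2 | 1⟩
  • {0,5}:  v_{0} + v_{5} = v_{1} + v_{8} — sig = ⟨2 | 1 1⟩
  • {3,4}:  v_{3} + v_{4} = v_{0} + v_{8} — sig = ⟨2 | 1 1⟩
  • {3,7}:  v_{3} + v_{7} = v_{2} + v_{9} — sig = ⟨2 | 1 1⟩
  • {0,6}:  v_{0} + v_{6} = v_{1} + v_{2} + v_{4} — sig = ⟨2 | 1 1 1⟩
  • {3,5}:  v_{3} + v_{5} = v_{1} + v_{8} + v_{9} — sig = ⟨2 | 1 1 1⟩
  • {1,7,8}:  v_{1} + v_{7} + v_{8} = 0 — sig = ⟨3 | 0⟩
  • {1,2,8}:  v_{1} + v_{2} + v_{8} = v_{0} — sig = ⟨3 | 1⟩
  • {1,4,7}:  v_{1} + v_{4} + v_{7} = v_{6} — sig = ⟨3 | 1⟩

Hence PRS(X_Σ) =
[⟨2 | 0⟩, ⟨2 | 0⟩, ⟨2 | 1⟩, ⟨2 | 1⟩, ⟨2 | 1⟩, ⟨2 | 1⟩, ⟨2 | 1⟩, ⟨2 | 1 1⟩, ⟨2 | 1 1⟩, ⟨2 | 1 1⟩, ⟨2 | 1 1 1⟩, ⟨2 | 1 1 1⟩, ⟨3 | 0⟩, ⟨3 | 1⟩, ⟨3 | 1⟩]


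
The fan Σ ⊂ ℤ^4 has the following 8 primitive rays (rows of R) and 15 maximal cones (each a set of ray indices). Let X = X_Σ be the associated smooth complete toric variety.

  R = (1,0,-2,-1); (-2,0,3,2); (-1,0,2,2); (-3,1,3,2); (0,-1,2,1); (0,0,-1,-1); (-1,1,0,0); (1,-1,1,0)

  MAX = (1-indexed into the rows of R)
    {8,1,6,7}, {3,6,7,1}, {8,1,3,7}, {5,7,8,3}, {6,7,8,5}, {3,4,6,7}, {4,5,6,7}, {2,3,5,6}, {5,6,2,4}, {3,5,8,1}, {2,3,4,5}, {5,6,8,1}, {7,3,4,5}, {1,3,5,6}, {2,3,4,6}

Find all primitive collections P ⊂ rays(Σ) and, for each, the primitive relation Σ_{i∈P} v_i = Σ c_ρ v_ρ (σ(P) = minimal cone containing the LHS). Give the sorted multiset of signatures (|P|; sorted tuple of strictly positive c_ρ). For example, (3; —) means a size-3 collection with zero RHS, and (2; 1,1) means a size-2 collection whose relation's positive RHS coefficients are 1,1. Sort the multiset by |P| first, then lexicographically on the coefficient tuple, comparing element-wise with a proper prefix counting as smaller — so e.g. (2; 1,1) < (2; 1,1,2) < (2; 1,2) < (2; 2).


9 minimal non-faces of Δ(Σ) (on 8 rays):

  P = {2,7}:  v_{2} + v_{7} = v_{4} ; sig = (2; 1)
  P = {1,2}:  v_{1} + v_{2} = v_{3} + v_{6} ; sig = (2; 1,1)
  P = {1,4}:  v_{1} + v_{4} = v_{3} + v_{6} + v_{7} ; sig = (2; 1,1,1)
  P = {2,8}:  v_{2} + v_{8} = 2·v_{5} + v_{7} ; sig = (2; 1,2)
  P = {4,8}:  v_{4} + v_{8} = 2·v_{5} + 2·v_{7} ; sig = (2; 2,2)
  P = {1,5,7}:  v_{1} + v_{5} + v_{7} = 0 ; sig = (3; —)
  P = {3,6,8}:  v_{3} + v_{6} + v_{8} = v_{5} ; sig = (3; 1)
  P = {3,5,6,7}:  v_{3} + v_{5} + v_{6} + v_{7} = v_{2} ; sig = (4; 1)
  P = {3,4,5,6}:  v_{3} + v_{4} + v_{5} + v_{6} = 2·v_{2} ; sig = (4; 2)

Signatures (|P|; sorted positive RHS coefficients), sorted:
    (2; 1)
    (2; 1,1)
    (2; 1,1,1)
    (2; 1,2)
    (2; 2,2)
    (3; —)
    (3; 1)
    (4; 1)
    (4; 2)


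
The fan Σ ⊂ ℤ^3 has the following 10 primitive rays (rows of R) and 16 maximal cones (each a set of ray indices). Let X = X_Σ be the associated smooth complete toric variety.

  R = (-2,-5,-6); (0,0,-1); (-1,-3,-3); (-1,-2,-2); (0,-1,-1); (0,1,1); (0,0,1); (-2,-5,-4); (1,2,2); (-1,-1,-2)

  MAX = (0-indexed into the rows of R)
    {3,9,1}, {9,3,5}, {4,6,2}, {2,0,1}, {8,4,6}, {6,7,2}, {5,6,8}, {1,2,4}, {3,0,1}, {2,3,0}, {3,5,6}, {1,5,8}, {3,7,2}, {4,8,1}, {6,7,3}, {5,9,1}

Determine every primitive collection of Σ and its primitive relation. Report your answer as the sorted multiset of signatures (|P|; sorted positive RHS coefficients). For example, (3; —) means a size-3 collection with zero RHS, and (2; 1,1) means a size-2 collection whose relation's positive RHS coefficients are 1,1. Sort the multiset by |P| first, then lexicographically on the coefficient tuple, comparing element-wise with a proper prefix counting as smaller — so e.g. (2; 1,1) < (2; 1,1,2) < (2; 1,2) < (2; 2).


The 24 primitive collections of Σ (r=10, n=3):

  P = {1,6}:  v_{1} + v_{6} = 0 ; sig = (2; —)
  P = {3,8}:  v_{3} + v_{8} = 0 ; sig = (2; —)
  P = {4,5}:  v_{4} + v_{5} = 0 ; sig = (2; —)
  P = {2,5}:  v_{2} + v_{5} = v_{3} ; sig = (2; 1)
  P = {2,8}:  v_{2} + v_{8} = v_{4} ; sig = (2; 1)
  P = {3,4}:  v_{3} + v_{4} = v_{2} ; sig = (2; 1)
  P = {0,6}:  v_{0} + v_{6} = v_{2} + v_{3} ; sig = (2; 1,1)
  P = {0,8}:  v_{0} + v_{8} = v_{1} + v_{2} ; sig = (2; 1,1)
  P = {1,7}:  v_{1} + v_{7} = v_{2} + v_{3} ; sig = (2; 1,1)
  P = {4,9}:  v_{4} + v_{9} = v_{1} + v_{3} ; sig = (2; 1,1)
  P = {6,9}:  v_{6} + v_{9} = v_{3} + v_{5} ; sig = (2; 1,1)
  P = {7,8}:  v_{7} + v_{8} = v_{2} + v_{6} ; sig = (2; 1,1)
  P = {8,9}:  v_{8} + v_{9} = v_{1} + v_{5} ; sig = (2; 1,1)
  P = {0,4}:  v_{0} + v_{4} = v_{1} + 2·v_{2} ; sig = (2; 1,2)
  P = {0,5}:  v_{0} + v_{5} = v_{1} + 2·v_{3} ; sig = (2; 1,2)
  P = {2,9}:  v_{2} + v_{9} = v_{1} + 2·v_{3} ; sig = (2; 1,2)
  P = {4,7}:  v_{4} + v_{7} = 2·v_{2} + v_{6} ; sig = (2; 1,2)
  P = {5,7}:  v_{5} + v_{7} = 2·v_{3} + v_{6} ; sig = (2; 1,2)
  P = {0,7}:  v_{0} + v_{7} = 2·v_{2} + 2·v_{3} ; sig = (2; 2,2)
  P = {0,9}:  v_{0} + v_{9} = 2·v_{1} + 3·v_{3} ; sig = (2; 2,3)
  P = {7,9}:  v_{7} + v_{9} = 3·v_{3} ; sig = (2; 3)
  P = {1,2,3}:  v_{1} + v_{2} + v_{3} = v_{0} ; sig = (3; 1)
  P = {1,3,5}:  v_{1} + v_{3} + v_{5} = v_{9} ; sig = (3; 1)
  P = {2,3,6}:  v_{2} + v_{3} + v_{6} = v_{7} ; sig = (3; 1)

so the primitive-relation signature multiset is
    (2; —)
    (2; —)
    (2; —)
    (2; 1)
    (2; 1)
    (2; 1)
    (2; 1,1)
    (2; 1,1)
    (2; 1,1)
    (2; 1,1)
    (2; 1,1)
    (2; 1,1)
    (2; 1,1)
    (2; 1,2)
    (2; 1,2)
    (2; 1,2)
    (2; 1,2)
    (2; 1,2)
    (2; 2,2)
    (2; 2,3)
    (2; 3)
    (3; 1)
    (3; 1)
    (3; 1)


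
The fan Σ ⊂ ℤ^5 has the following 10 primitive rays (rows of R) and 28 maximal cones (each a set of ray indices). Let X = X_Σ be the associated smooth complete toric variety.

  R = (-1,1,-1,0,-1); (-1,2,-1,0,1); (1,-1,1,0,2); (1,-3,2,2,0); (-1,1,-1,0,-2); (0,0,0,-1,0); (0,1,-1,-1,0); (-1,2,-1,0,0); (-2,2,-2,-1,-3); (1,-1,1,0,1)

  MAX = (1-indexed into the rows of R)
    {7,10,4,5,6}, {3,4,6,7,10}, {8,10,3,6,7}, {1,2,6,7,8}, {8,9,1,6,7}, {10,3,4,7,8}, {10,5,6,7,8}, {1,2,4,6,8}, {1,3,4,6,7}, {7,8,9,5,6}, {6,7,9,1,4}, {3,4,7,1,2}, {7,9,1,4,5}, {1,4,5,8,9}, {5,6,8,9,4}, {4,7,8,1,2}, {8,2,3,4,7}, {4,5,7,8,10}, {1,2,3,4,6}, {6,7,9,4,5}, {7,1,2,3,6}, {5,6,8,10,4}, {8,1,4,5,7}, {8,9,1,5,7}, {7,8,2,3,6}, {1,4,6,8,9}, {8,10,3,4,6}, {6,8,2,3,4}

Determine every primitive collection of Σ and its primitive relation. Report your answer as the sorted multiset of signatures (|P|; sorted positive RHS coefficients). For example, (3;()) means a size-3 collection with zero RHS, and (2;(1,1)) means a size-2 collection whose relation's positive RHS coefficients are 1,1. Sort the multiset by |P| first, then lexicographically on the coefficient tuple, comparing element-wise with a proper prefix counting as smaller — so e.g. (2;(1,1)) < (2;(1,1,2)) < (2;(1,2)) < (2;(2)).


Σ has 12 primitive collections:

  P = {1,10}:  v_{1} + v_{10} = 0  ⟹  sig = (2;())
  P = {3,5}:  v_{3} + v_{5} = 0  ⟹  sig = (2;())
  P = {2,5}:  v_{2} + v_{5} = v_{1} + v_{8}  ⟹  sig = (2;(1,1))
  P = {2,10}:  v_{2} + v_{10} = v_{3} + v_{8}  ⟹  sig = (2;(1,1))
  P = {3,9}:  v_{3} + v_{9} = v_{1} + v_{6}  ⟹  sig = (2;(1,1))
  P = {9,10}:  v_{9} + v_{10} = v_{5} + v_{6}  ⟹  sig = (2;(1,1))
  P = {2,9}:  v_{2} + v_{9} = 2·v_{1} + v_{6} + v_{8}  ⟹  sig = (2;(1,1,2))
  P = {1,3,8}:  v_{1} + v_{3} + v_{8} = v_{2}  ⟹  sig = (3;(1))
  P = {1,5,6}:  v_{1} + v_{5} + v_{6} = v_{9}  ⟹  sig = (3;(1))
  P = {4,6,7,8}:  v_{4} + v_{6} + v_{7} + v_{8} = 0  ⟹  sig = (4;())
  P = {2,4,6,7}:  v_{2} + v_{4} + v_{6} + v_{7} = v_{1} + v_{3}  ⟹  sig = (4;(1,1))
  P = {4,7,8,9}:  v_{4} + v_{7} + v_{8} + v_{9} = v_{1} + v_{5}  ⟹  sig = (4;(1,1))

Sorted signature multiset PRS(X):
    (2;())
    (2;())
    (2;(1,1))
    (2;(1,1))
    (2;(1,1))
    (2;(1,1))
    (2;(1,1,2))
    (3;(1))
    (3;(1))
    (4;())
    (4;(1,1))
    (4;(1,1))


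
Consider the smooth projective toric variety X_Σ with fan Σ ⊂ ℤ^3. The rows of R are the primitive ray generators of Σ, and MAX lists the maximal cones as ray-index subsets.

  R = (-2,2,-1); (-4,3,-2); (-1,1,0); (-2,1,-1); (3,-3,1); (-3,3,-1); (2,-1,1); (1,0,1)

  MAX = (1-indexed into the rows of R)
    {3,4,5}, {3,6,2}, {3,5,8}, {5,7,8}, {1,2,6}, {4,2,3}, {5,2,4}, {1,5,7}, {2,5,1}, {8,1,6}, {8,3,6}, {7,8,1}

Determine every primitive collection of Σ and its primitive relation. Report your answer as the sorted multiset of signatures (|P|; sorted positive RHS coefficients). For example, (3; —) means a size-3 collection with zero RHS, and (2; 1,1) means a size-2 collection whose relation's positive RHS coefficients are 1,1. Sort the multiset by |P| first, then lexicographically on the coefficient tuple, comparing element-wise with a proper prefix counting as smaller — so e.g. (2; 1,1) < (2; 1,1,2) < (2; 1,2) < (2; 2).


Σ has 12 primitive collections:

  P = {4,7}:  v_{4} + v_{7} = 0  so sig = (2; —)
  P = {5,6}:  v_{5} + v_{6} = 0  so sig = (2; —)
  P = {1,3}:  v_{1} + v_{3} = v_{6}  so sig = (2; 1)
  P = {1,4}:  v_{1} + v_{4} = v_{2}  so sig = (2; 1)
  P = {2,7}:  v_{2} + v_{7} = v_{1}  so sig = (2; 1)
  P = {2,8}:  v_{2} + v_{8} = v_{6}  so sig = (2; 1)
  P = {3,7}:  v_{3} + v_{7} = v_{8}  so sig = (2; 1)
  P = {4,8}:  v_{4} + v_{8} = v_{3}  so sig = (2; 1)
  P = {4,6}:  v_{4} + v_{6} = v_{2} + v_{3}  so sig = (2; 1,1)
  P = {6,7}:  v_{6} + v_{7} = v_{1} + v_{8}  so sig = (2; 1,1)
  P = {1,5,8}:  v_{1} + v_{5} + v_{8} = v_{7}  so sig = (3; 1)
  P = {2,3,5}:  v_{2} + v_{3} + v_{5} = v_{4}  so sig = (3; 1)

Hence PRS(X_Σ) =
    (2; —)
    (2; —)
    (2; 1)
    (2; 1)
    (2; 1)
    (2; 1)
    (2; 1)
    (2; 1)
    (2; 1,1)
    (2; 1,1)
    (3; 1)
    (3; 1)


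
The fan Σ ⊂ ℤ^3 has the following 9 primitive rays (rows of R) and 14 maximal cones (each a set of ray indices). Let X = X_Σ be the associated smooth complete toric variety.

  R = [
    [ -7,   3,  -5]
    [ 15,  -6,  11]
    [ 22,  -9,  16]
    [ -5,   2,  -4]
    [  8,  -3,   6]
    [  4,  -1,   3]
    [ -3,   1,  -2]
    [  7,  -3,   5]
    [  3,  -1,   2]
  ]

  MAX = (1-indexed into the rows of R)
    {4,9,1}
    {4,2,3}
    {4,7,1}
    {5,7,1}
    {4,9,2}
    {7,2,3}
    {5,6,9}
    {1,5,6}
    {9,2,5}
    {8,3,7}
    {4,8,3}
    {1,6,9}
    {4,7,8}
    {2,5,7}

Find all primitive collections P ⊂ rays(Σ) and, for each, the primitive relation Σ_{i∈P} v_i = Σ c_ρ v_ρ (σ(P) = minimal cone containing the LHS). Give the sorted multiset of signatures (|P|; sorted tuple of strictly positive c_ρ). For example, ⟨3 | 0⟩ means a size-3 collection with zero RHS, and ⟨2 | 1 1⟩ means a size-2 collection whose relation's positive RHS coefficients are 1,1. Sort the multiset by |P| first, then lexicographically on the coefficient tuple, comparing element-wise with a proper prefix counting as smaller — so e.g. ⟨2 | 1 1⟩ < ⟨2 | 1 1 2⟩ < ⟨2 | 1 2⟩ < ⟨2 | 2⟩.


Primitive collections (18):

  P = {1,8}:  v_{1} + v_{8} = 0 ; sig = ⟨2 | 0⟩
  P = {7,9}:  v_{7} + v_{9} = 0 ; sig = ⟨2 | 0⟩
  P = {1,2}:  v_{1} + v_{2} = v_{5} ; sig = ⟨2 | 1⟩
  P = {1,3}:  v_{1} + v_{3} = v_{2} ; sig = ⟨2 | 1⟩
  P = {2,8}:  v_{2} + v_{8} = v_{3} ; sig = ⟨2 | 1⟩
  P = {4,5}:  v_{4} + v_{5} = v_{9} ; sig = ⟨2 | 1⟩
  P = {5,8}:  v_{5} + v_{8} = v_{2} ; sig = ⟨2 | 1⟩
  P = {6,7}:  v_{6} + v_{7} = v_{1} + v_{5} ; sig = ⟨2 | 1 1⟩
  P = {6,8}:  v_{6} + v_{8} = v_{5} + v_{9} ; sig = ⟨2 | 1 1⟩
  P = {8,9}:  v_{8} + v_{9} = v_{2} + v_{4} ; sig = ⟨2 | 1 1⟩
  P = {3,6}:  v_{3} + v_{6} = v_{2} + v_{5} + v_{9} ; sig = ⟨2 | 1 1 1⟩
  P = {2,6}:  v_{2} + v_{6} = 2·v_{5} + v_{9} ; sig = ⟨2 | 1 2⟩
  P = {3,9}:  v_{3} + v_{9} = 2·v_{2} + v_{4} ; sig = ⟨2 | 1 2⟩
  P = {4,6}:  v_{4} + v_{6} = v_{1} + 2·v_{9} ; sig = ⟨2 | 1 2⟩
  P = {3,5}:  v_{3} + v_{5} = 2·v_{2} ; sig = ⟨2 | 2⟩
  P = {1,5,9}:  v_{1} + v_{5} + v_{9} = v_{6} ; sig = ⟨3 | 1⟩
  P = {2,4,7}:  v_{2} + v_{4} + v_{7} = v_{8} ; sig = ⟨3 | 1⟩
  P = {3,4,7}:  v_{3} + v_{4} + v_{7} = 2·v_{8} ; sig = ⟨3 | 2⟩

Hence PRS(X_Σ) =
    |P|=2: 15 collections, coeffs (), (), (1), (1), (1), (1), (1), (1,1), (1,1), (1,1), (1,1,1), (1,2), (1,2), (1,2), (2)
    |P|=3: 3 collections, coeffs (1), (1), (2)


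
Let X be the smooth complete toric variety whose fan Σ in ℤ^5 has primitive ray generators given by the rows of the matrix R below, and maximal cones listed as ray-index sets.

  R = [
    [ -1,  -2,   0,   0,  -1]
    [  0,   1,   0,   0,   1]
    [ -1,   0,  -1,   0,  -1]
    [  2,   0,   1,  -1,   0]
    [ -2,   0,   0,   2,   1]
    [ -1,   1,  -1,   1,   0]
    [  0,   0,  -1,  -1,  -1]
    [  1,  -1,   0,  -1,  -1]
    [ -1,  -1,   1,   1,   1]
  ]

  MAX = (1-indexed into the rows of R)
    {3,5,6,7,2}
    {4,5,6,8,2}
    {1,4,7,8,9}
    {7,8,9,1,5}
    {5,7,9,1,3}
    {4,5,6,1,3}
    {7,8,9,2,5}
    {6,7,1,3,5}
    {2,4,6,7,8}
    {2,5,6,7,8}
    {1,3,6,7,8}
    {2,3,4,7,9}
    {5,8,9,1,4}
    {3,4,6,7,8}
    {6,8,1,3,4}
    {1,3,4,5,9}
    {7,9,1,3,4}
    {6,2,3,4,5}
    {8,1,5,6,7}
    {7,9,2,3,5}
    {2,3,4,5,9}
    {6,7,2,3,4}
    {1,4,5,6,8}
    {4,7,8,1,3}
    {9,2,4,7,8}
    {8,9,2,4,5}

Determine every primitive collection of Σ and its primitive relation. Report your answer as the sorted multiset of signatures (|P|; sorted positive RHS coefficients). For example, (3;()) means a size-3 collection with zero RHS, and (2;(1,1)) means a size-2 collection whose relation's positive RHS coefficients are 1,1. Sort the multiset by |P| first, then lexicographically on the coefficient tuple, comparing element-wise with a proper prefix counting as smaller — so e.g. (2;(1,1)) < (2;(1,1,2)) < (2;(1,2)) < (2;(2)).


7 collections generate NE(X_Σ); each relation:

  P={6,9}:  v_{6} + v_{9} = v_{5}  →  sig = (2;(1))
  P={1,2}:  v_{1} + v_{2} = v_{7} + v_{9}  →  sig = (2;(1,1))
  P={4,5,7}:  v_{4} + v_{5} + v_{7} = 0  →  sig = (3;())
  P={2,3,8}:  v_{2} + v_{3} + v_{8} = v_{7}  →  sig = (3;(1))
  P={3,8,9}:  v_{3} + v_{8} + v_{9} = v_{1}  →  sig = (3;(1))
  P={3,5,8}:  v_{3} + v_{5} + v_{8} = v_{1} + v_{6}  →  sig = (3;(1,1))
  P={1,4,6,7}:  v_{1} + v_{4} + v_{6} + v_{7} = v_{3} + v_{8}  →  sig = (4;(1,1))

Hence PRS(X_Σ) =
    |P|=2: 2 collections, coeffs (1), (1,1)
    |P|=3: 4 collections, coeffs (), (1), (1), (1,1)
    |P|=4: 1 collection, coeffs (1,1)


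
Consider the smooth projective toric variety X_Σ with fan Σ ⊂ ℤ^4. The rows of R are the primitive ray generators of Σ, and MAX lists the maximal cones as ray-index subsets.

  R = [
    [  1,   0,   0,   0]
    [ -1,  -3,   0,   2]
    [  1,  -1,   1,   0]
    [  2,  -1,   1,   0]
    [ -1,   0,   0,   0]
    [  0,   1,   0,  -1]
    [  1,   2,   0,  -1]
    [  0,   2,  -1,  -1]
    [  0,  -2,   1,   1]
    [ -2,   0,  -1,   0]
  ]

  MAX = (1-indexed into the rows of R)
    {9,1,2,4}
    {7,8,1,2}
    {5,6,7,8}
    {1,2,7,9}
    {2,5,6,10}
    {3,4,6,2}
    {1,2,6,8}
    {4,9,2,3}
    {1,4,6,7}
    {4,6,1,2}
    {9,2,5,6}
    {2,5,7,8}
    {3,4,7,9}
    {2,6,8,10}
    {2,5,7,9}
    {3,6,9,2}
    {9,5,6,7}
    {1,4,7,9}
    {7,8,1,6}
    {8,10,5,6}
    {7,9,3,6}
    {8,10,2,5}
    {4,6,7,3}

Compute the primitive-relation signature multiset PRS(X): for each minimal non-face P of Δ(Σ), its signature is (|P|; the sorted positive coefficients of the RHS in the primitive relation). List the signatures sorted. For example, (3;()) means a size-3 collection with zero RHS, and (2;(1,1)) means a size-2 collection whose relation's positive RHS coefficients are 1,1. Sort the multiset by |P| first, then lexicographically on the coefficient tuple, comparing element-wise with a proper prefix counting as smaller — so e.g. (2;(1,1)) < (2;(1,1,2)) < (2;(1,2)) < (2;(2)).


18 minimal non-faces of Δ(Σ) (on 10 rays):

  • {1,5}:  v_{1} + v_{5} = 0  so sig = (2;())
  • {8,9}:  v_{8} + v_{9} = 0  so sig = (2;())
  • {1,3}:  v_{1} + v_{3} = v_{4}  so sig = (2;(1))
  • {4,5}:  v_{4} + v_{5} = v_{3}  so sig = (2;(1))
  • {3,5}:  v_{3} + v_{5} = v_{6} + v_{9}  so sig = (2;(1,1))
  • {3,8}:  v_{3} + v_{8} = v_{1} + v_{6}  so sig = (2;(1,1))
  • {7,10}:  v_{7} + v_{10} = v_{5} + v_{8}  so sig = (2;(1,1))
  • {1,10}:  v_{1} + v_{10} = v_{2} + v_{6} + v_{8}  so sig = (2;(1,1,1))
  • {9,10}:  v_{9} + v_{10} = v_{2} + v_{5} + v_{6}  so sig = (2;(1,1,1))
  • {4,10}:  v_{4} + v_{10} = v_{1} + v_{2} + 2·v_{6}  so sig = (2;(1,1,2))
  • {3,10}:  v_{3} + v_{10} = v_{2} + 2·v_{6}  so sig = (2;(1,2))
  • {4,8}:  v_{4} + v_{8} = 2·v_{1} + v_{6}  so sig = (2;(1,2))
  • {2,6,7}:  v_{2} + v_{6} + v_{7} = 0  so sig = (3;())
  • {1,6,9}:  v_{1} + v_{6} + v_{9} = v_{3}  so sig = (3;(1))
  • {2,3,7}:  v_{2} + v_{3} + v_{7} = v_{1} + v_{9}  so sig = (3;(1,1))
  • {2,4,7}:  v_{2} + v_{4} + v_{7} = 2·v_{1} + v_{9}  so sig = (3;(1,2))
  • {4,6,9}:  v_{4} + v_{6} + v_{9} = 2·v_{3}  so sig = (3;(2))
  • {2,5,6,8}:  v_{2} + v_{5} + v_{6} + v_{8} = v_{10}  so sig = (4;(1))

Hence PRS(X_Σ) =
    |P|=2: 12 collections, coeffs (), (), (1), (1), (1,1), (1,1), (1,1), (1,1,1), (1,1,1), (1,1,2), (1,2), (1,2)
    |P|=3: 5 collections, coeffs (), (1), (1,1), (1,2), (2)
    |P|=4: 1 collection, coeffs (1)
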